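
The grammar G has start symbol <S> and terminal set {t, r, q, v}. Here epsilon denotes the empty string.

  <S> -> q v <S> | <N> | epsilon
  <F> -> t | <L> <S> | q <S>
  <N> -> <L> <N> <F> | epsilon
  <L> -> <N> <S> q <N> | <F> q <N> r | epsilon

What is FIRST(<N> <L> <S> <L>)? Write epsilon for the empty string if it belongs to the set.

{epsilon, q, t}

FIRST(<S>) = {epsilon, q, t}  (via <N>)
FIRST(<F>) = {epsilon, q, t}  (via <L> <S>)
FIRST(<N>) = {epsilon, q, t}  (via <L> <N> <F>)
FIRST(<L>) = {epsilon, q, t}  (via <N> <S> q <N>, <F> q <N> r)
FIRST(<N> <L> <S> <L>): take FIRST of each symbol in turn, carrying on past any symbol whose FIRST contains epsilon; result {epsilon, q, t}.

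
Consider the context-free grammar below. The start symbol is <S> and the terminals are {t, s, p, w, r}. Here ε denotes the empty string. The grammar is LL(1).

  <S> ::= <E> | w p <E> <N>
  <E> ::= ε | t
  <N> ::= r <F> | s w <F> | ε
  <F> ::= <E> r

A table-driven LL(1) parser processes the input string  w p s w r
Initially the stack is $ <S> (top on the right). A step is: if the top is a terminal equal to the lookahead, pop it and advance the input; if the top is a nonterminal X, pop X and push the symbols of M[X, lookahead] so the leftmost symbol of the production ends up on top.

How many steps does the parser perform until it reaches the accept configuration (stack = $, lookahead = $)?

step 1: stack=$ <S>  input=w p s w r $  — expand <S> ::= w p <E> <N>
step 2: stack=$ <N> <E> p w  input=w p s w r $  — match w
step 3: stack=$ <N> <E> p  input=p s w r $  — match p
step 4: stack=$ <N> <E>  input=s w r $  — expand <E> ::= ε
step 5: stack=$ <N>  input=s w r $  — expand <N> ::= s w <F>
step 6: stack=$ <F> w s  input=s w r $  — match s
step 7: stack=$ <F> w  input=w r $  — match w
step 8: stack=$ <F>  input=r $  — expand <F> ::= <E> r
step 9: stack=$ r <E>  input=r $  — expand <E> ::= ε
step 10: stack=$ r  input=r $  — match r
Accept reached after 10 steps.

10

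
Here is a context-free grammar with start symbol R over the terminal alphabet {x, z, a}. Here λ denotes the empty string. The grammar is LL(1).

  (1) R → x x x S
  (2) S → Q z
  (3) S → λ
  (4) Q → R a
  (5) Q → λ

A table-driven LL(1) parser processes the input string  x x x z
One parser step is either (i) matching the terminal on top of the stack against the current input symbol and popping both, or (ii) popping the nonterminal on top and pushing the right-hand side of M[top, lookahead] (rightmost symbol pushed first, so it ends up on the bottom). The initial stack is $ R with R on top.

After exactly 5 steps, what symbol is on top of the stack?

step 1: stack=$ R  input=x x x z $  — expand R → x x x S
step 2: stack=$ S x x x  input=x x x z $  — match x
step 3: stack=$ S x x  input=x x z $  — match x
step 4: stack=$ S x  input=x z $  — match x
step 5: stack=$ S  input=z $  — expand S → Q z
Stack after step 5: $ z Q (top = Q).

Q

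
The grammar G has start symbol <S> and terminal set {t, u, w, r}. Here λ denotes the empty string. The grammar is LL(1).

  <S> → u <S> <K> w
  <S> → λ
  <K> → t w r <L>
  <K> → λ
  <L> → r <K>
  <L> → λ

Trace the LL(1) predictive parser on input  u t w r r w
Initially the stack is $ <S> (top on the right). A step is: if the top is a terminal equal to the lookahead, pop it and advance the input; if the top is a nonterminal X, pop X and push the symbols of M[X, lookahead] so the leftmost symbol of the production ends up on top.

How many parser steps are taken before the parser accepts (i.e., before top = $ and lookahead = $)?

11

      Stack          Input          Action
   1  $ <S>          u t w r r w $  expand <S> → u <S> <K> w
   2  $ w <K> <S> u  u t w r r w $  match u
   3  $ w <K> <S>    t w r r w $    expand <S> → λ
   4  $ w <K>        t w r r w $    expand <K> → t w r <L>
   5  $ w <L> r w t  t w r r w $    match t
   6  $ w <L> r w    w r r w $      match w
   7  $ w <L> r      r r w $        match r
   8  $ w <L>        r w $          expand <L> → r <K>
   9  $ w <K> r      r w $          match r
  10  $ w <K>        w $            expand <K> → λ
  11  $ w            w $            match w
Accept reached after 11 steps.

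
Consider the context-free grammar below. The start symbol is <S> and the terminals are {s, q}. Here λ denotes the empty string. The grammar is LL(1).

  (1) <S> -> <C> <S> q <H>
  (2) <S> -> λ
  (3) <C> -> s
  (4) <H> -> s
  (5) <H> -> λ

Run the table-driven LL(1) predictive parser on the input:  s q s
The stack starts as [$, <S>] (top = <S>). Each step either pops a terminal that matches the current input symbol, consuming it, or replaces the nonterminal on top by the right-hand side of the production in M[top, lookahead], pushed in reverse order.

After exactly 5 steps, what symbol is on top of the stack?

     Stack            Input    Action
  1  $ <S>            s q s $  expand <S> -> <C> <S> q <H>
  2  $ <H> q <S> <C>  s q s $  expand <C> -> s
  3  $ <H> q <S> s    s q s $  match s
  4  $ <H> q <S>      q s $    expand <S> -> λ
  5  $ <H> q          q s $    match q
Stack after step 5: $ <H> (top = <H>).

<H>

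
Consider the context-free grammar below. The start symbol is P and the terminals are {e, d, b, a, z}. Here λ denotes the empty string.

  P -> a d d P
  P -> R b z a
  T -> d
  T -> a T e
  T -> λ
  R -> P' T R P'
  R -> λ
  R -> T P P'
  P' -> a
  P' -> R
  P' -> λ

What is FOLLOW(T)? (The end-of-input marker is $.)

FIRST(T) = {λ, a, d}
FIRST(P) = {a, b, d}  (via R b z a)
FIRST(R) = {λ, a, b, d}  (via P' T R P', T P P')
FIRST(P') = {λ, a, b, d}  (via R)
FOLLOW(P) includes $ since P is the start symbol.
FOLLOW(P): in P->a d d P, the suffix after P is empty (adds nothing new); in R->T P P', P is followed by P' with FIRST {λ, a, b, d}; in R->T P P', the suffix after P is nullable, so FOLLOW(P) ⊇ FOLLOW(R) = {a, b, d}. Thus FOLLOW(P) = {$, a, b, d}.
FOLLOW(T): in T->a T e, T is followed by e with FIRST {e}; in R->P' T R P', T is followed by R P' with FIRST {λ, a, b, d}; in R->P' T R P', the suffix after T is nullable, so FOLLOW(T) ⊇ FOLLOW(R) = {a, b, d}; in R->T P P', T is followed by P P' with FIRST {a, b, d}. Thus FOLLOW(T) = {a, b, d, e}.
FOLLOW(R): in P->R b z a, R is followed by b z a with FIRST {b}; in R->P' T R P', R is followed by P' with FIRST {λ, a, b, d}; in R->P' T R P', the suffix after R is nullable (adds nothing new); in P'->R, the suffix after R is empty, so FOLLOW(R) ⊇ FOLLOW(P') = {a, b, d}. Thus FOLLOW(R) = {a, b, d}.
FOLLOW(P'): in R->P' T R P' (occurrence 1), P' is followed by T R P' with FIRST {λ, a, b, d}; in R->P' T R P' (occurrence 1), the suffix after P' is nullable, so FOLLOW(P') ⊇ FOLLOW(R) = {a, b, d}; in R->P' T R P' (occurrence 2), the suffix after P' is empty, so FOLLOW(P') ⊇ FOLLOW(R) = {a, b, d}; in R->T P P', the suffix after P' is empty, so FOLLOW(P') ⊇ FOLLOW(R) = {a, b, d}. Thus FOLLOW(P') = {a, b, d}.

{a, b, d, e}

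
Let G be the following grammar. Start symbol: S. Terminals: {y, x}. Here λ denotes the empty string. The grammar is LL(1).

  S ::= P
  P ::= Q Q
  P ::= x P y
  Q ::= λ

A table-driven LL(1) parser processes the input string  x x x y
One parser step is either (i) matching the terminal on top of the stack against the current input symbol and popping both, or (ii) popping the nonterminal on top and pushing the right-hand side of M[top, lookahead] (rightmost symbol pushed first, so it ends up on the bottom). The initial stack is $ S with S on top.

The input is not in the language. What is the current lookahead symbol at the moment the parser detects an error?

$

step 1: stack=$ S  input=x x x y $  — expand S ::= P
step 2: stack=$ P  input=x x x y $  — expand P ::= x P y
step 3: stack=$ y P x  input=x x x y $  — match x
step 4: stack=$ y P  input=x x y $  — expand P ::= x P y
step 5: stack=$ y y P x  input=x x y $  — match x
step 6: stack=$ y y P  input=x y $  — expand P ::= x P y
step 7: stack=$ y y y P x  input=x y $  — match x
step 8: stack=$ y y y P  input=y $  — expand P ::= Q Q
step 9: stack=$ y y y Q Q  input=y $  — expand Q ::= λ
step 10: stack=$ y y y Q  input=y $  — expand Q ::= λ
step 11: stack=$ y y y  input=y $  — match y
step 12: stack=$ y y  input=$  — error: top is terminal y but lookahead is $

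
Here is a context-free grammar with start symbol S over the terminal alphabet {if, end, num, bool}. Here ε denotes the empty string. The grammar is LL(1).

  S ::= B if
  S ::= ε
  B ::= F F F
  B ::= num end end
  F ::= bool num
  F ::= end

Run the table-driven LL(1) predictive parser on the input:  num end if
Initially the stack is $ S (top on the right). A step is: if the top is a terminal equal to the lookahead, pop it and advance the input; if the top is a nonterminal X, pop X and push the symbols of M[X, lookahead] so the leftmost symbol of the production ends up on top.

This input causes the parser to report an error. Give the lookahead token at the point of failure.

if

     Stack             Input         Action
  1  $ S               num end if $  expand S ::= B if
  2  $ if B            num end if $  expand B ::= num end end
  3  $ if end end num  num end if $  match num
  4  $ if end end      end if $      match end
  5  $ if end          if $          error: top is terminal end but lookahead is if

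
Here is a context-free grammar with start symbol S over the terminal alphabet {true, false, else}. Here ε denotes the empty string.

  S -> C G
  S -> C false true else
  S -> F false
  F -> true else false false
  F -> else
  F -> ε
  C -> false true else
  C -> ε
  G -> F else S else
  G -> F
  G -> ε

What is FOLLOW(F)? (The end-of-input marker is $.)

{$, else, false}

FIRST(F) = {ε, else, true}
FIRST(C) = {ε, false}
FIRST(G) = {ε, else, true}  (via F else S else, F)
FIRST(S) = {ε, else, false, true}  (via C G, C false true else, F false)
FOLLOW(S) includes $ since S is the start symbol.
FOLLOW(S): in G->F else S else, S is followed by else with FIRST {else}. Thus FOLLOW(S) = {$, else}.
FOLLOW(C): in S->C G, C is followed by G with FIRST {ε, else, true}; in S->C G, the suffix after C is nullable, so FOLLOW(C) ⊇ FOLLOW(S) = {$, else}; in S->C false true else, C is followed by false true else with FIRST {false}. Thus FOLLOW(C) = {$, else, false, true}.
FOLLOW(G): in S->C G, the suffix after G is empty, so FOLLOW(G) ⊇ FOLLOW(S) = {$, else}. Thus FOLLOW(G) = {$, else}.
FOLLOW(F): in S->F false, F is followed by false with FIRST {false}; in G->F else S else, F is followed by else S else with FIRST {else}; in G->F, the suffix after F is empty, so FOLLOW(F) ⊇ FOLLOW(G) = {$, else}. Thus FOLLOW(F) = {$, else, false}.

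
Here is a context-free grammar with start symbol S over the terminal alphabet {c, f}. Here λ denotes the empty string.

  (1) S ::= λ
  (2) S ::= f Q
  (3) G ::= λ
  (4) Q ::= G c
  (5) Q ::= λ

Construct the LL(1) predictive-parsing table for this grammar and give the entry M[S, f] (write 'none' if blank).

S ::= f Q

FIRST(S) = {λ, f}
FIRST(G) = {λ}
FIRST(Q) = {λ, c}  (via G c)
FOLLOW(S) includes $ since S is the start symbol.
FOLLOW(S): S appears on no right-hand side. Thus FOLLOW(S) = {$}.
For S ::= λ: FIRST(λ) = {λ}, so it goes in M[S, t] for t ∈ {}; since λ ∈ FIRST, also for every t ∈ FOLLOW(S) = {$}.
For S ::= f Q: FIRST(f Q) = {f}, so it goes in M[S, t] for t ∈ {f}.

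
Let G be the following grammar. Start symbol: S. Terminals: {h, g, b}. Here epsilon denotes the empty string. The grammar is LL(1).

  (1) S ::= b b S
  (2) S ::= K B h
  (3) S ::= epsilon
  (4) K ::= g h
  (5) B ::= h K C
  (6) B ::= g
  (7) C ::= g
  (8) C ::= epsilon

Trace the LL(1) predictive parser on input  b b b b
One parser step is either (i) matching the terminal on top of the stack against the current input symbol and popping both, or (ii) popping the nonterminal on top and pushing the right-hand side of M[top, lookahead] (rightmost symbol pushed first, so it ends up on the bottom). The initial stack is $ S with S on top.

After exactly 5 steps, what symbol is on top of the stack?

b

step 1: stack=$ S  input=b b b b $  — expand S ::= b b S
step 2: stack=$ S b b  input=b b b b $  — match b
step 3: stack=$ S b  input=b b b $  — match b
step 4: stack=$ S  input=b b $  — expand S ::= b b S
step 5: stack=$ S b b  input=b b $  — match b
Stack after step 5: $ S b (top = b).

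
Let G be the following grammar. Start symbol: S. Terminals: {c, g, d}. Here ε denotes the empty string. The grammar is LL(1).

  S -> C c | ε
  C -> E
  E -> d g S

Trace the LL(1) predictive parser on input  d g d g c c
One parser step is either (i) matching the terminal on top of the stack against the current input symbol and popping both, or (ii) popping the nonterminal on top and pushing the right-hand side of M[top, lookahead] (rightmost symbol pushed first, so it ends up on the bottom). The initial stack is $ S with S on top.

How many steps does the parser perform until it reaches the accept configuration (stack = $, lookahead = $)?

13

step 1: stack=$ S  input=d g d g c c $  — expand S -> C c
step 2: stack=$ c C  input=d g d g c c $  — expand C -> E
step 3: stack=$ c E  input=d g d g c c $  — expand E -> d g S
step 4: stack=$ c S g d  input=d g d g c c $  — match d
step 5: stack=$ c S g  input=g d g c c $  — match g
step 6: stack=$ c S  input=d g c c $  — expand S -> C c
step 7: stack=$ c c C  input=d g c c $  — expand C -> E
step 8: stack=$ c c E  input=d g c c $  — expand E -> d g S
step 9: stack=$ c c S g d  input=d g c c $  — match d
step 10: stack=$ c c S g  input=g c c $  — match g
step 11: stack=$ c c S  input=c c $  — expand S -> ε
step 12: stack=$ c c  input=c c $  — match c
step 13: stack=$ c  input=c $  — match c
Accept reached after 13 steps.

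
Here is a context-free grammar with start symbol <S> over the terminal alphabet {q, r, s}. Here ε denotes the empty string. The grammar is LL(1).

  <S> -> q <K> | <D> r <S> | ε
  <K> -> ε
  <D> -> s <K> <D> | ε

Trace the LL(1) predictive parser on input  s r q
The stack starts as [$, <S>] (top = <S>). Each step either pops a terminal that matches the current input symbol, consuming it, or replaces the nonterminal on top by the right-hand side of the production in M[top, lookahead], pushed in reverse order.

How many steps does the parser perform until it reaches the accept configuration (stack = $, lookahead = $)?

9

     Stack              Input    Action
  1  $ <S>              s r q $  expand <S> -> <D> r <S>
  2  $ <S> r <D>        s r q $  expand <D> -> s <K> <D>
  3  $ <S> r <D> <K> s  s r q $  match s
  4  $ <S> r <D> <K>    r q $    expand <K> -> ε
  5  $ <S> r <D>        r q $    expand <D> -> ε
  6  $ <S> r            r q $    match r
  7  $ <S>              q $      expand <S> -> q <K>
  8  $ <K> q            q $      match q
  9  $ <K>              $        expand <K> -> ε
Accept reached after 9 steps.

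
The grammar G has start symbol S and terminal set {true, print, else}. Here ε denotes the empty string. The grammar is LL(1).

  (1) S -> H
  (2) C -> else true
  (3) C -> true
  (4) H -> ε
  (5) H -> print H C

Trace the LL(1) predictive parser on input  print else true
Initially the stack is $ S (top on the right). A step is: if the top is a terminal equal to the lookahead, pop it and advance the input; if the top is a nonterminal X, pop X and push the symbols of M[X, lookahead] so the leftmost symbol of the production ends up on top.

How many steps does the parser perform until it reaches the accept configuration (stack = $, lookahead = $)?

     Stack        Input              Action
  1  $ S          print else true $  expand S -> H
  2  $ H          print else true $  expand H -> print H C
  3  $ C H print  print else true $  match print
  4  $ C H        else true $        expand H -> ε
  5  $ C          else true $        expand C -> else true
  6  $ true else  else true $        match else
  7  $ true       true $             match true
Accept reached after 7 steps.

7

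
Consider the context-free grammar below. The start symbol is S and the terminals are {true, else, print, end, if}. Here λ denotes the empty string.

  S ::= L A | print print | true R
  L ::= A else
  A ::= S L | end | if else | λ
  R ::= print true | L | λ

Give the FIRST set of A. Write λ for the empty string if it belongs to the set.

{λ, else, end, if, print, true}

FIRST(S) = {else, end, if, print, true}  (via L A)
FIRST(A) = {λ, else, end, if, print, true}  (via S L)
FIRST(L) = {else, end, if, print, true}  (via A else)
FIRST(R) = {λ, else, end, if, print, true}  (via L)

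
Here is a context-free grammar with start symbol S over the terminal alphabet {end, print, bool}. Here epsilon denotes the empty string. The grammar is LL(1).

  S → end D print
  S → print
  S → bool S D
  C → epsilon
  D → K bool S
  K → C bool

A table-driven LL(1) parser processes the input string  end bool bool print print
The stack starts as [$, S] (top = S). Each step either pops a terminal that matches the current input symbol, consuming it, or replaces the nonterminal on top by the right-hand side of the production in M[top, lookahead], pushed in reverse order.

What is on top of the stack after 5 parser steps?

bool

     Stack                  Input                        Action
  1  $ S                    end bool bool print print $  expand S → end D print
  2  $ print D end          end bool bool print print $  match end
  3  $ print D              bool bool print print $      expand D → K bool S
  4  $ print S bool K       bool bool print print $      expand K → C bool
  5  $ print S bool bool C  bool bool print print $      expand C → epsilon
Stack after step 5: $ print S bool bool (top = bool).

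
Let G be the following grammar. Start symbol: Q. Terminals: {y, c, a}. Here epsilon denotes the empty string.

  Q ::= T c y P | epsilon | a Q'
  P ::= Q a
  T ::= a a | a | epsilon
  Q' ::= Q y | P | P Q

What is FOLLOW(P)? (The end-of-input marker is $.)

FIRST(T): from T::=a a we get {a}; from T::=a we get {a}; from T::=epsilon we get {epsilon}. So FIRST(T) = {epsilon, a}.
FIRST(Q): from Q::=T c y P we get {a, c}; from Q::=epsilon we get {epsilon}; from Q::=a Q' we get {a}. So FIRST(Q) = {epsilon, a, c}.
FIRST(P): from P::=Q a we get {a, c}. So FIRST(P) = {a, c}.
FIRST(Q'): from Q'::=Q y we get {a, c, y}; from Q'::=P we get {a, c}; from Q'::=P Q we get {a, c}. So FIRST(Q') = {a, c, y}.
FOLLOW(Q) includes $ since Q is the start symbol.
FOLLOW(T): in Q::=T c y P, T is followed by c y P with FIRST {c}. Thus FOLLOW(T) = {c}.
FOLLOW(Q): in P::=Q a, Q is followed by a with FIRST {a}; in Q'::=Q y, Q is followed by y with FIRST {y}; in Q'::=P Q, the suffix after Q is empty, so FOLLOW(Q) ⊇ FOLLOW(Q') = {$, a, y}. Thus FOLLOW(Q) = {$, a, y}.
FOLLOW(Q'): in Q::=a Q', the suffix after Q' is empty, so FOLLOW(Q') ⊇ FOLLOW(Q) = {$, a, y}. Thus FOLLOW(Q') = {$, a, y}.
FOLLOW(P): in Q::=T c y P, the suffix after P is empty, so FOLLOW(P) ⊇ FOLLOW(Q) = {$, a, y}; in Q'::=P, the suffix after P is empty, so FOLLOW(P) ⊇ FOLLOW(Q') = {$, a, y}; in Q'::=P Q, P is followed by Q with FIRST {epsilon, a, c}; in Q'::=P Q, the suffix after P is nullable, so FOLLOW(P) ⊇ FOLLOW(Q') = {$, a, y}. Thus FOLLOW(P) = {$, a, c, y}.

{$, a, c, y}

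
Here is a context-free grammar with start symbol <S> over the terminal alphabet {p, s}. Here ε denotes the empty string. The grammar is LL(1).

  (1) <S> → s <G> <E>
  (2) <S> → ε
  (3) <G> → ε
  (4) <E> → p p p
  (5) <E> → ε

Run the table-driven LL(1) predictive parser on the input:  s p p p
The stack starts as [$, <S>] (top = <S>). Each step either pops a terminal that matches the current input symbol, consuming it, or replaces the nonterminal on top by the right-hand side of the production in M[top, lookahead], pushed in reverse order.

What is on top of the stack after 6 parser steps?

p

     Stack        Input      Action
  1  $ <S>        s p p p $  expand <S> → s <G> <E>
  2  $ <E> <G> s  s p p p $  match s
  3  $ <E> <G>    p p p $    expand <G> → ε
  4  $ <E>        p p p $    expand <E> → p p p
  5  $ p p p      p p p $    match p
  6  $ p p        p p $      match p
Stack after step 6: $ p (top = p).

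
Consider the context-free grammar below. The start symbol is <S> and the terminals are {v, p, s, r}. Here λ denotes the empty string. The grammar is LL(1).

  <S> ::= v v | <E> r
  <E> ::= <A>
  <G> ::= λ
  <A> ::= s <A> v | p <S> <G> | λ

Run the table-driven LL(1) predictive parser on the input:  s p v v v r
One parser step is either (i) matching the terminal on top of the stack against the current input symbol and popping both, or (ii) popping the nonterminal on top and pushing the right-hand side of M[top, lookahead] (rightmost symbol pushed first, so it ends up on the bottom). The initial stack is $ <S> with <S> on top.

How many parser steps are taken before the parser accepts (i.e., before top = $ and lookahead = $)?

12

step 1: stack=$ <S>  input=s p v v v r $  — expand <S> ::= <E> r
step 2: stack=$ r <E>  input=s p v v v r $  — expand <E> ::= <A>
step 3: stack=$ r <A>  input=s p v v v r $  — expand <A> ::= s <A> v
step 4: stack=$ r v <A> s  input=s p v v v r $  — match s
step 5: stack=$ r v <A>  input=p v v v r $  — expand <A> ::= p <S> <G>
step 6: stack=$ r v <G> <S> p  input=p v v v r $  — match p
step 7: stack=$ r v <G> <S>  input=v v v r $  — expand <S> ::= v v
step 8: stack=$ r v <G> v v  input=v v v r $  — match v
step 9: stack=$ r v <G> v  input=v v r $  — match v
step 10: stack=$ r v <G>  input=v r $  — expand <G> ::= λ
step 11: stack=$ r v  input=v r $  — match v
step 12: stack=$ r  input=r $  — match r
Accept reached after 12 steps.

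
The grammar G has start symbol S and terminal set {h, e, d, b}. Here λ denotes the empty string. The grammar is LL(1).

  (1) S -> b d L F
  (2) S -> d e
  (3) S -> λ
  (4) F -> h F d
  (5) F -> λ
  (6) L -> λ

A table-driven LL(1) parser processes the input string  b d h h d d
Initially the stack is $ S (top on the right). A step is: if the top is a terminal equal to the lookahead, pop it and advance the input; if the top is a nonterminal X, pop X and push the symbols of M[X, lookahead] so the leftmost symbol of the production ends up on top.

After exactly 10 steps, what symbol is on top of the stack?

      Stack      Input          Action
   1  $ S        b d h h d d $  expand S -> b d L F
   2  $ F L d b  b d h h d d $  match b
   3  $ F L d    d h h d d $    match d
   4  $ F L      h h d d $      expand L -> λ
   5  $ F        h h d d $      expand F -> h F d
   6  $ d F h    h h d d $      match h
   7  $ d F      h d d $        expand F -> h F d
   8  $ d d F h  h d d $        match h
   9  $ d d F    d d $          expand F -> λ
  10  $ d d      d d $          match d
Stack after step 10: $ d (top = d).

d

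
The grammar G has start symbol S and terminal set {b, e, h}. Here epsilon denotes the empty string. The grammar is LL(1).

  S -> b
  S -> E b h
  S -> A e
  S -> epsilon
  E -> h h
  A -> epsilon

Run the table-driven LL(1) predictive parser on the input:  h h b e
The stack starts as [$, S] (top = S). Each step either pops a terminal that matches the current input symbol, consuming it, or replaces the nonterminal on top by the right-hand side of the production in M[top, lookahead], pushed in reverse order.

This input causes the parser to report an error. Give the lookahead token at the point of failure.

     Stack      Input      Action
  1  $ S        h h b e $  expand S -> E b h
  2  $ h b E    h h b e $  expand E -> h h
  3  $ h b h h  h h b e $  match h
  4  $ h b h    h b e $    match h
  5  $ h b      b e $      match b
  6  $ h        e $        error: top is terminal h but lookahead is e

e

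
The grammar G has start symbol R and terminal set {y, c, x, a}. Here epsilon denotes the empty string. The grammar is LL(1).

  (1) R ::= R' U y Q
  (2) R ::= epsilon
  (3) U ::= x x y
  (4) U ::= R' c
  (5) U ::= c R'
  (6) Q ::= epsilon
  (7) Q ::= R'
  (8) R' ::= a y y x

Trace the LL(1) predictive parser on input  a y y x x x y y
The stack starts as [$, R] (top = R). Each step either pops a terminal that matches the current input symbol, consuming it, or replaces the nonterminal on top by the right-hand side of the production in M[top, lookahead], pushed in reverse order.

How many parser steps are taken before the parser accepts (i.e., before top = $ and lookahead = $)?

12

      Stack            Input              Action
   1  $ R              a y y x x x y y $  expand R ::= R' U y Q
   2  $ Q y U R'       a y y x x x y y $  expand R' ::= a y y x
   3  $ Q y U x y y a  a y y x x x y y $  match a
   4  $ Q y U x y y    y y x x x y y $    match y
   5  $ Q y U x y      y x x x y y $      match y
   6  $ Q y U x        x x x y y $        match x
   7  $ Q y U          x x y y $          expand U ::= x x y
   8  $ Q y y x x      x x y y $          match x
   9  $ Q y y x        x y y $            match x
  10  $ Q y y          y y $              match y
  11  $ Q y            y $                match y
  12  $ Q              $                  expand Q ::= epsilon
Accept reached after 12 steps.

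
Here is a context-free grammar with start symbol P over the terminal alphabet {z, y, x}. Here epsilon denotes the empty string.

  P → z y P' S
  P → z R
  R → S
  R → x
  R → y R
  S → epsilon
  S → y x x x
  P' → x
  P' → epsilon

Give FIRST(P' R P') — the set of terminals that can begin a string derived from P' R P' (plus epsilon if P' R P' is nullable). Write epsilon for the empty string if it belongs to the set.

{epsilon, x, y}

FIRST(P) = {z}
FIRST(S) = {epsilon, y}
FIRST(P') = {epsilon, x}
FIRST(R) = {epsilon, x, y}  (via S)
FIRST(P' R P'): take FIRST of each symbol in turn, carrying on past any symbol whose FIRST contains epsilon; result {epsilon, x, y}.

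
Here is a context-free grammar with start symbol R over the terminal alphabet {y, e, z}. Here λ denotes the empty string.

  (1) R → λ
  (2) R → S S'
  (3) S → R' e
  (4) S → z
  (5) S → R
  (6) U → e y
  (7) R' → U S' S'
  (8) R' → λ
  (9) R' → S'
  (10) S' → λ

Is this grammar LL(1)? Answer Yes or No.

FIRST(R) = {λ, e, z}
FIRST(S) = {λ, e, z}
FIRST(U) = {e}
FIRST(R') = {λ, e}
FIRST(S') = {λ}
FOLLOW(R) = {$}
FOLLOW(S) = {$}
FOLLOW(U) = {e}
FOLLOW(R') = {e}
FOLLOW(S') = {$, e}
Cell M[R, $] receives both R → λ and R → S S' — the grammar is not LL(1).

No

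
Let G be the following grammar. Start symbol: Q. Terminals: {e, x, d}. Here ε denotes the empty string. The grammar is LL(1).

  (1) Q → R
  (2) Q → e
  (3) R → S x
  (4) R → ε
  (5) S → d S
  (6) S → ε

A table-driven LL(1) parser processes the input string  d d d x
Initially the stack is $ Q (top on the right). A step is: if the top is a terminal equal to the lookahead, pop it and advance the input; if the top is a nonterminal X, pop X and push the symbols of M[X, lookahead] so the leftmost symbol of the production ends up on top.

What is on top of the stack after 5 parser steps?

     Stack    Input      Action
  1  $ Q      d d d x $  expand Q → R
  2  $ R      d d d x $  expand R → S x
  3  $ x S    d d d x $  expand S → d S
  4  $ x S d  d d d x $  match d
  5  $ x S    d d x $    expand S → d S
Stack after step 5: $ x S d (top = d).

d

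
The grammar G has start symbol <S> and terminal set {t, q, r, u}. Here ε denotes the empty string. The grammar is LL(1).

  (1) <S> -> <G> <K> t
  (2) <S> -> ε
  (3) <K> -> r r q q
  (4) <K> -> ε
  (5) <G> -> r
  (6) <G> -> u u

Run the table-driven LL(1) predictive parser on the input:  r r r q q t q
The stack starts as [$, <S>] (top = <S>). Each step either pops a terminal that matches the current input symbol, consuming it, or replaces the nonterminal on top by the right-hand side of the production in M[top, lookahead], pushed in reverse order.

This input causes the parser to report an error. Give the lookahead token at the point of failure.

step 1: stack=$ <S>  input=r r r q q t q $  — expand <S> -> <G> <K> t
step 2: stack=$ t <K> <G>  input=r r r q q t q $  — expand <G> -> r
step 3: stack=$ t <K> r  input=r r r q q t q $  — match r
step 4: stack=$ t <K>  input=r r q q t q $  — expand <K> -> r r q q
step 5: stack=$ t q q r r  input=r r q q t q $  — match r
step 6: stack=$ t q q r  input=r q q t q $  — match r
step 7: stack=$ t q q  input=q q t q $  — match q
step 8: stack=$ t q  input=q t q $  — match q
step 9: stack=$ t  input=t q $  — match t
step 10: stack=$  input=q $  — error: stack empty but input remains

q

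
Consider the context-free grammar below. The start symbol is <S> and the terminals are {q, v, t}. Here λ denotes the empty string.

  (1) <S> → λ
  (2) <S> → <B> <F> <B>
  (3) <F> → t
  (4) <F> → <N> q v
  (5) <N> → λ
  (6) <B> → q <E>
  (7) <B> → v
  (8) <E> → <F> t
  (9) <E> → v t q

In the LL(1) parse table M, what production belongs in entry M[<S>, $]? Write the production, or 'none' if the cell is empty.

<S> → λ

FIRST(<N>): from <N>→λ we get {λ}. So FIRST(<N>) = {λ}.
FIRST(<B>): from <B>→q <E> we get {q}; from <B>→v we get {v}. So FIRST(<B>) = {q, v}.
FIRST(<S>): from <S>→λ we get {λ}; from <S>→<B> <F> <B> we get {q, v}. So FIRST(<S>) = {λ, q, v}.
FIRST(<F>): from <F>→t we get {t}; from <F>→<N> q v we get {q}. So FIRST(<F>) = {q, t}.
FIRST(<E>): from <E>→<F> t we get {q, t}; from <E>→v t q we get {v}. So FIRST(<E>) = {q, t, v}.
FOLLOW(<S>) includes $ since <S> is the start symbol.
FOLLOW(<S>): <S> appears on no right-hand side. Thus FOLLOW(<S>) = {$}.
For <S> → λ: FIRST(λ) = {λ}, so it goes in M[<S>, t] for t ∈ {}; since λ ∈ FIRST, also for every t ∈ FOLLOW(<S>) = {$}.
For <S> → <B> <F> <B>: FIRST(<B> <F> <B>) = {q, v}, so it goes in M[<S>, t] for t ∈ {q, v}.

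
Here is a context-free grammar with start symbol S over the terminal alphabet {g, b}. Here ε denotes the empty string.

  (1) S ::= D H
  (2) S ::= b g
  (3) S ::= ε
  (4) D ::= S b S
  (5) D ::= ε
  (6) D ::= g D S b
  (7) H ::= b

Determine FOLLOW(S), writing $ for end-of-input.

{$, b, g}

FIRST(H) = {b}
FIRST(S) = {ε, b, g}  (via D H)
FIRST(D) = {ε, b, g}  (via S b S)
FOLLOW(S) includes $ since S is the start symbol.
FOLLOW(D): in S::=D H, D is followed by H with FIRST {b}; in D::=g D S b, D is followed by S b with FIRST {b, g}. Thus FOLLOW(D) = {b, g}.
FOLLOW(S): in D::=S b S (occurrence 1), S is followed by b S with FIRST {b}; in D::=S b S (occurrence 2), the suffix after S is empty, so FOLLOW(S) ⊇ FOLLOW(D) = {b, g}; in D::=g D S b, S is followed by b with FIRST {b}. Thus FOLLOW(S) = {$, b, g}.
FOLLOW(H): in S::=D H, the suffix after H is empty, so FOLLOW(H) ⊇ FOLLOW(S) = {$, b, g}. Thus FOLLOW(H) = {$, b, g}.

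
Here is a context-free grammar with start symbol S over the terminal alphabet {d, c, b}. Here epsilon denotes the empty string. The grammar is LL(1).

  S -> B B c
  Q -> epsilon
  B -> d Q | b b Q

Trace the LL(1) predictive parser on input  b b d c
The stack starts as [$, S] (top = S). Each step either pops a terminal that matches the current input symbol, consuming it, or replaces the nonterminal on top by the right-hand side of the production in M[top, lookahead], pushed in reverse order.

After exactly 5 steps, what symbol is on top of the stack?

step 1: stack=$ S  input=b b d c $  — expand S -> B B c
step 2: stack=$ c B B  input=b b d c $  — expand B -> b b Q
step 3: stack=$ c B Q b b  input=b b d c $  — match b
step 4: stack=$ c B Q b  input=b d c $  — match b
step 5: stack=$ c B Q  input=d c $  — expand Q -> epsilon
Stack after step 5: $ c B (top = B).

B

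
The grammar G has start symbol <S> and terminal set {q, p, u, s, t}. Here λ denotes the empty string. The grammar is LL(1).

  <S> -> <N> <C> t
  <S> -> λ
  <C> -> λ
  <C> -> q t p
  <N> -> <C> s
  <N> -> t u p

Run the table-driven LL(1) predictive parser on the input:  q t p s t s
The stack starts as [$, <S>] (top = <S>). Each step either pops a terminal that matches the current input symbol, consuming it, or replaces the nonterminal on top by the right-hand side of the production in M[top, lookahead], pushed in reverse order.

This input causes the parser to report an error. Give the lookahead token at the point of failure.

step 1: stack=$ <S>  input=q t p s t s $  — expand <S> -> <N> <C> t
step 2: stack=$ t <C> <N>  input=q t p s t s $  — expand <N> -> <C> s
step 3: stack=$ t <C> s <C>  input=q t p s t s $  — expand <C> -> q t p
step 4: stack=$ t <C> s p t q  input=q t p s t s $  — match q
step 5: stack=$ t <C> s p t  input=t p s t s $  — match t
step 6: stack=$ t <C> s p  input=p s t s $  — match p
step 7: stack=$ t <C> s  input=s t s $  — match s
step 8: stack=$ t <C>  input=t s $  — expand <C> -> λ
step 9: stack=$ t  input=t s $  — match t
step 10: stack=$  input=s $  — error: stack empty but input remains

s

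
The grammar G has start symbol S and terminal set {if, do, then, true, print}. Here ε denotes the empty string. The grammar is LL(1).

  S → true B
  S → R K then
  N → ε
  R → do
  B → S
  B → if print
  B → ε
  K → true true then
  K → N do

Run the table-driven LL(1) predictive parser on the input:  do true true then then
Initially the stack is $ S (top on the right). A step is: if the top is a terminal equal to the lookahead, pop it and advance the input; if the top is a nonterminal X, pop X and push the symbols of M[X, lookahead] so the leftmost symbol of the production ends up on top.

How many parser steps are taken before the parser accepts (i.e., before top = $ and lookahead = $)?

8

step 1: stack=$ S  input=do true true then then $  — expand S → R K then
step 2: stack=$ then K R  input=do true true then then $  — expand R → do
step 3: stack=$ then K do  input=do true true then then $  — match do
step 4: stack=$ then K  input=true true then then $  — expand K → true true then
step 5: stack=$ then then true true  input=true true then then $  — match true
step 6: stack=$ then then true  input=true then then $  — match true
step 7: stack=$ then then  input=then then $  — match then
step 8: stack=$ then  input=then $  — match then
Accept reached after 8 steps.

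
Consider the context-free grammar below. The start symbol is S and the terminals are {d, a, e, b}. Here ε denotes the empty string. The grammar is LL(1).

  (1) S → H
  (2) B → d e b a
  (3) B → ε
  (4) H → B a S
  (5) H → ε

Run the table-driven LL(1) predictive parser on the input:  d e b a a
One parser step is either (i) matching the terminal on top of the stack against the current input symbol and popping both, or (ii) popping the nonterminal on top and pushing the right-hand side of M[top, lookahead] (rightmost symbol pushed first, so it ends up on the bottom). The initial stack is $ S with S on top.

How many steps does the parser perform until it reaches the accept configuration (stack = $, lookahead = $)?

      Stack          Input        Action
   1  $ S            d e b a a $  expand S → H
   2  $ H            d e b a a $  expand H → B a S
   3  $ S a B        d e b a a $  expand B → d e b a
   4  $ S a a b e d  d e b a a $  match d
   5  $ S a a b e    e b a a $    match e
   6  $ S a a b      b a a $      match b
   7  $ S a a        a a $        match a
   8  $ S a          a $          match a
   9  $ S            $            expand S → H
  10  $ H            $            expand H → ε
Accept reached after 10 steps.

10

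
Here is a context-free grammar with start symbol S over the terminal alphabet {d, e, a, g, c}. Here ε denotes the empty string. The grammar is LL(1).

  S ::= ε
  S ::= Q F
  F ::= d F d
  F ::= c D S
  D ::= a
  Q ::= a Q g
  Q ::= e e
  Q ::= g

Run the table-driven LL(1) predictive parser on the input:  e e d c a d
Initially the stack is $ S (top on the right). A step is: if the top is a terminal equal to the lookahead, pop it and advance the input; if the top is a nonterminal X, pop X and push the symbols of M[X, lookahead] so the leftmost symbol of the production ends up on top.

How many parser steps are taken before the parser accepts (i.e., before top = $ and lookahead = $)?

12

step 1: stack=$ S  input=e e d c a d $  — expand S ::= Q F
step 2: stack=$ F Q  input=e e d c a d $  — expand Q ::= e e
step 3: stack=$ F e e  input=e e d c a d $  — match e
step 4: stack=$ F e  input=e d c a d $  — match e
step 5: stack=$ F  input=d c a d $  — expand F ::= d F d
step 6: stack=$ d F d  input=d c a d $  — match d
step 7: stack=$ d F  input=c a d $  — expand F ::= c D S
step 8: stack=$ d S D c  input=c a d $  — match c
step 9: stack=$ d S D  input=a d $  — expand D ::= a
step 10: stack=$ d S a  input=a d $  — match a
step 11: stack=$ d S  input=d $  — expand S ::= ε
step 12: stack=$ d  input=d $  — match d
Accept reached after 12 steps.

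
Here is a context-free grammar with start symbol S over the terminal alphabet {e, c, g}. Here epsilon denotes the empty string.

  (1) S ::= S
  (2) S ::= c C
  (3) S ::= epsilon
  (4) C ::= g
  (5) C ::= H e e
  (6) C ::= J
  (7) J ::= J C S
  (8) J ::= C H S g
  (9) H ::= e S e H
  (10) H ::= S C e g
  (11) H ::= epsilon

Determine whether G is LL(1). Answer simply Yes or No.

FIRST(S) = {epsilon, c}
FIRST(C) = {c, e, g}
FIRST(J) = {c, e, g}
FIRST(H) = {epsilon, c, e, g}
FOLLOW(S) = {$, c, e, g}
FOLLOW(C) = {$, c, e, g}
FOLLOW(J) = {$, c, e, g}
FOLLOW(H) = {c, e, g}
Cell M[C, c] receives both C ::= H e e and C ::= J — the grammar is not LL(1).

No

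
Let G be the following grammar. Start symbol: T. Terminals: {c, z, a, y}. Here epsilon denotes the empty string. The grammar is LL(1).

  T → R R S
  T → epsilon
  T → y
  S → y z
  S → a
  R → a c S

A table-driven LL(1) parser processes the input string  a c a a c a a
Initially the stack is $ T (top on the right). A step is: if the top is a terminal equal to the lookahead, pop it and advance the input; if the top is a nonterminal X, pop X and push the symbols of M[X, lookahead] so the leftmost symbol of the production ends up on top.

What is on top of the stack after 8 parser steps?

c

     Stack        Input            Action
  1  $ T          a c a a c a a $  expand T → R R S
  2  $ S R R      a c a a c a a $  expand R → a c S
  3  $ S R S c a  a c a a c a a $  match a
  4  $ S R S c    c a a c a a $    match c
  5  $ S R S      a a c a a $      expand S → a
  6  $ S R a      a a c a a $      match a
  7  $ S R        a c a a $        expand R → a c S
  8  $ S S c a    a c a a $        match a
Stack after step 8: $ S S c (top = c).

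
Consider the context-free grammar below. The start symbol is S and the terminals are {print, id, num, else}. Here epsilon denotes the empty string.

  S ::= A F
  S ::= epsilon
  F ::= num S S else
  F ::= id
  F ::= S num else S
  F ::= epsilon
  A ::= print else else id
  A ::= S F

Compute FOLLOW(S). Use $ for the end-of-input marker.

FIRST(S): from S::=A F we get {epsilon, id, num, print}; from S::=epsilon we get {epsilon}. So FIRST(S) = {epsilon, id, num, print}.
FIRST(F): from F::=num S S else we get {num}; from F::=id we get {id}; from F::=S num else S we get {id, num, print}; from F::=epsilon we get {epsilon}. So FIRST(F) = {epsilon, id, num, print}.
FIRST(A): from A::=print else else id we get {print}; from A::=S F we get {epsilon, id, num, print}. So FIRST(A) = {epsilon, id, num, print}.
FOLLOW(S) includes $ since S is the start symbol.
FOLLOW(S): in F::=num S S else (occurrence 1), S is followed by S else with FIRST {else, id, num, print}; in F::=num S S else (occurrence 2), S is followed by else with FIRST {else}; in F::=S num else S (occurrence 1), S is followed by num else S with FIRST {num}; in F::=S num else S (occurrence 2), the suffix after S is empty, so FOLLOW(S) ⊇ FOLLOW(F) = {$, else, id, num, print}; in A::=S F, S is followed by F with FIRST {epsilon, id, num, print}; in A::=S F, the suffix after S is nullable, so FOLLOW(S) ⊇ FOLLOW(A) = {$, else, id, num, print}. Thus FOLLOW(S) = {$, else, id, num, print}.
FOLLOW(A): in S::=A F, A is followed by F with FIRST {epsilon, id, num, print}; in S::=A F, the suffix after A is nullable, so FOLLOW(A) ⊇ FOLLOW(S) = {$, else, id, num, print}. Thus FOLLOW(A) = {$, else, id, num, print}.
FOLLOW(F): in S::=A F, the suffix after F is empty, so FOLLOW(F) ⊇ FOLLOW(S) = {$, else, id, num, print}; in A::=S F, the suffix after F is empty, so FOLLOW(F) ⊇ FOLLOW(A) = {$, else, id, num, print}. Thus FOLLOW(F) = {$, else, id, num, print}.

{$, else, id, num, print}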